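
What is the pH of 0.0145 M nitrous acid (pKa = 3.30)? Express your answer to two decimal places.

pH = 2.61

HNO2 ⇌ NO2- + H+
Ka = 10^(−3.30) = 5.01 × 10^-4
Ka = [H+]²/(0.0145 − [H+]) = 5.01 × 10^-4
The 5% rule fails; solving [H+]² + Ka·[H+] − Ka·C₀ = 0 exactly:
[H+] = [−0.000501 + √(0.000501² + 2.91e-05)]/2 = 2.46 × 10^-3 M
pH = −log(2.46 × 10^-3) = 2.61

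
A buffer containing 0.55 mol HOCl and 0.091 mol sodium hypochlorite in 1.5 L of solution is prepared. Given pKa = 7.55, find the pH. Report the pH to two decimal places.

pH = 6.77

Henderson–Hasselbalch: pH = pKa + log([OCl-]/[HOCl]) = 7.55 + log(0.091/0.55)
pH = 7.55 + (-0.781) = 6.77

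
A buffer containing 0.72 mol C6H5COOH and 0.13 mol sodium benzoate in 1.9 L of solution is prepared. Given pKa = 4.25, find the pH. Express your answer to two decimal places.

pH = pKa + log([A⁻]/[HA]) = 4.25 + log(0.13/0.72)
pH = 4.25 + (-0.743) = 3.51

pH = 3.51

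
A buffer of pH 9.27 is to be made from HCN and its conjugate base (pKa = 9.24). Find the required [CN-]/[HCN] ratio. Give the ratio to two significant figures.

ratio = 1.1

pH = pKa + log(r) ⇒ log(r) = 9.27 − 9.24 = +0.03
r = [CN-]/[HCN] = 10^(+0.03) = 1.07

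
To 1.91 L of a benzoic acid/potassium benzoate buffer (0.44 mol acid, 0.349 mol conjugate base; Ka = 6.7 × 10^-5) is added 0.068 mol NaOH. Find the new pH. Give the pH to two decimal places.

pH = 4.22

After neutralization: n(C6H5COOH) = 0.372 mol, n(C6H5COO-) = 0.417 mol.
pKa = −log(6.7 × 10^-5) = 4.174
Henderson–Hasselbalch with mole ratio 0.417/0.372: pH = 4.174 + (+0.050)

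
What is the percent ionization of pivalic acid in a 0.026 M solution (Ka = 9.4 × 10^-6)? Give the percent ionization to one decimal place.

(CH3)3CCOOH ⇌ (CH3)3CCOO- + H+; let x = [H+] at equilibrium.
x ≈ √(Ka·C₀) = √(9.4 × 10^-6 × 0.026) = 4.94 × 10^-4 M
% ionization = x/C₀ × 100% = 4.94 × 10^-4/0.026 × 100% = 1.9%

1.9%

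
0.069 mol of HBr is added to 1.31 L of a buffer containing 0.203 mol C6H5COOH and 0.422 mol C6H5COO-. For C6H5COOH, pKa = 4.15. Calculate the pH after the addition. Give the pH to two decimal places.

Added H+ converts C6H5COO- to C6H5COOH: C6H5COOH → 0.272 mol, C6H5COO- → 0.353 mol.
pH = pKa + log([A⁻]/[HA]) = 4.15 + log(0.353/0.272) = 4.15 +0.113

pH = 4.26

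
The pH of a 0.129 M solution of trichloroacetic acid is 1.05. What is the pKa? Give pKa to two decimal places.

pKa = 0.70

[H+] = 10^(-1.05) = 8.91 × 10^-2 M
At equilibrium [HA] = 0.129 − 8.91 × 10^-2 = 3.99 × 10^-2 M
Ka = [H+][A-]/[HA] = (8.91 × 10^-2)² / 3.99 × 10^-2 = 1.99 × 10^-1
pKa = -log(1.99 × 10^-1) = 0.70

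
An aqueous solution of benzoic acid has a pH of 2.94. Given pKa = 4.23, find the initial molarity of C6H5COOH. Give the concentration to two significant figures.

[H+] = 10^(-2.94) = 1.15 × 10^-3 M = x
Ka = 10^(−4.23) = 5.89 × 10^-5
Ka = x²/(C₀ − x) ⇒ C₀ = x + x²/Ka
C₀ = 1.15 × 10^-3 + (1.15 × 10^-3)²/(5.89 × 10^-5) = 2.36 × 10^-2 M

C₀ = 2.4 × 10^-2 M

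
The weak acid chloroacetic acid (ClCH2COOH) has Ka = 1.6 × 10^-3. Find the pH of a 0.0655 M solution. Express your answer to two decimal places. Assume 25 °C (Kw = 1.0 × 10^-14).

pH = 2.02

ClCH2COOH ⇌ ClCH2COO- + H+
From the ICE table, Ka = x²/(0.0655 − x) = 1.6 × 10^-3.
x is not negligible relative to C₀; solve x² + 0.0016·x − 0.000105 = 0.
x = (−Ka + √(Ka² + 4·Ka·C₀))/2 = 9.47 × 10^-3 M
pH = −log(9.47 × 10^-3) = 2.02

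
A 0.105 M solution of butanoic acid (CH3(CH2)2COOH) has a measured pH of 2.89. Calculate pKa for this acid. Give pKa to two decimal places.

[H+] = 10^(-2.89) = 1.29 × 10^-3 M
At equilibrium [HA] = 0.105 − 1.29 × 10^-3 = 1.04 × 10^-1 M
Ka = [H+][A-]/[HA] = (1.29 × 10^-3)² / 1.04 × 10^-1 = 1.60 × 10^-5
pKa = -log(1.60 × 10^-5) = 4.80

pKa = 4.80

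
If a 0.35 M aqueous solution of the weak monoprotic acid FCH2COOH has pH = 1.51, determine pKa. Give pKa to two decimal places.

[H+] = 10^(-1.51) = 3.09 × 10^-2 M
At equilibrium [HA] = 0.35 − 3.09 × 10^-2 = 3.19 × 10^-1 M
Ka = [H+][A-]/[HA] = (3.09 × 10^-2)² / 3.19 × 10^-1 = 2.99 × 10^-3
pKa = -log(2.99 × 10^-3) = 2.52

pKa = 2.52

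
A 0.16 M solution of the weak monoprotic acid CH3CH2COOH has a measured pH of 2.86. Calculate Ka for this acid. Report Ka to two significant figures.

[H+] = 10^(-2.86) = 1.38 × 10^-3 M
At equilibrium [HA] = 0.16 − 1.38 × 10^-3 = 1.59 × 10^-1 M
Ka = [H+][A-]/[HA] = (1.38 × 10^-3)² / 1.59 × 10^-1 = 1.2 × 10^-5

Ka = 1.2 × 10^-5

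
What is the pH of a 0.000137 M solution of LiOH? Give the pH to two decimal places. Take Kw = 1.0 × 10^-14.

LiOH is a strong base; [OH-] = 0.000137 M.
pOH = -log(0.000137) = 3.86
pH = 14.00 - 3.86 = 10.14

pH = 10.14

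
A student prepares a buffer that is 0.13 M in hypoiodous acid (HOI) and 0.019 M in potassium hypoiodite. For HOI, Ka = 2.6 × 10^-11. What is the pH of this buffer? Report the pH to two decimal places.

pKa = −log(2.6 × 10^-11) = 10.585
pH = pKa + log([A⁻]/[HA]) = 10.585 + log(0.019/0.13)
pH = 10.585 + (-0.835) = 9.75

pH = 9.75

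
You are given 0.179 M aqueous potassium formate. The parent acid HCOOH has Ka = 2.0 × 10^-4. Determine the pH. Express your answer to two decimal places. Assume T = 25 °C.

HCOO- is the conjugate base of the weak acid HCOOH.
Kb = Kw/Ka = 1.0×10^-14 / 2.0 × 10^-4 = 5.00 × 10^-11
Kb = [OH-]²/(0.179 − [OH-]) = 5.00 × 10^-11
Neglecting [OH-] in the denominator: [OH-] = √(5.00 × 10^-11 × 0.179) = 2.99 × 10^-6 M
pOH = −log(2.99 × 10^-6) = 5.52; pH = 14.00 − 5.52 = 8.48

pH = 8.48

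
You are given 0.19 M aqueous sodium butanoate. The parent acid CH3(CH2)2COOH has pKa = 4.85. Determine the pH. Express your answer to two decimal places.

pH = 9.06

CH3(CH2)2COO- is the conjugate base of the weak acid CH3(CH2)2COOH.
Ka = 10^(−4.85) = 1.41 × 10^-5
Kb = Kw/Ka = 1.0×10^-14 / 1.41 × 10^-5 = 7.09 × 10^-10
Kb = [OH-]²/(0.19 − [OH-]) = 7.09 × 10^-10
Assume [OH-] ≪ 0.19: [OH-] ≈ √(7.09 × 10^-10 × 0.19) = 1.16 × 10^-5 M
([OH-]/C₀ = 0.0061% < 5%, so the approximation holds.)
pOH = −log(1.16 × 10^-5) = 4.94; pH = 14.00 − 4.94 = 9.06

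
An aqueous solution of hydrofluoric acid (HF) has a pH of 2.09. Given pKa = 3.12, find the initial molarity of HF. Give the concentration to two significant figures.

[H+] = 10^(-2.09) = 8.13 × 10^-3 M = x
Ka = 10^(−3.12) = 7.59 × 10^-4
Ka = x²/(C₀ − x) ⇒ C₀ = x + x²/Ka
C₀ = 8.13 × 10^-3 + (8.13 × 10^-3)²/(7.59 × 10^-4) = 9.52 × 10^-2 M

C₀ = 9.5 × 10^-2 M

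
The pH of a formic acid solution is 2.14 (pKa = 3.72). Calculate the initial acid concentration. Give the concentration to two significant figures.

C₀ = 2.8 × 10^-1 M

[H+] = 10^(-2.14) = 7.24 × 10^-3 M = x
Ka = 10^(−3.72) = 1.91 × 10^-4
Ka = x²/(C₀ − x) ⇒ C₀ = x + x²/Ka
C₀ = 7.24 × 10^-3 + (7.24 × 10^-3)²/(1.91 × 10^-4) = 2.82 × 10^-1 M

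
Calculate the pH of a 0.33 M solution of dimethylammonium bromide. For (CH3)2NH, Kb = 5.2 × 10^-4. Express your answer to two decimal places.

(CH3)2NH2+ is the conjugate acid of the weak base (CH3)2NH.
Ka = Kw/Kb = 1.0×10^-14 / 5.2 × 10^-4 = 1.92 × 10^-11
Ka = x²/(0.33 − x) = 1.92 × 10^-11
Since Ka ≪ C₀, x ≈ √(Ka·C₀) = 2.52 × 10^-6 M.
pH = −log(2.52 × 10^-6) = 5.60

pH = 5.60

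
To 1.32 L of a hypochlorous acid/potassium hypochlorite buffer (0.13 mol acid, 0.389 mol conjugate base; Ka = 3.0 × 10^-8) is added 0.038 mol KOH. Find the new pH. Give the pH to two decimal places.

OH- converts HOCl to OCl-: HOCl → 0.092 mol, OCl- → 0.427 mol.
pKa = −log(3.0 × 10^-8) = 7.523
pH = pKa + log(n_OCl-/n_HOCl) = 7.523 + log(0.427/0.092) = 7.523 + (+0.667)

pH = 8.19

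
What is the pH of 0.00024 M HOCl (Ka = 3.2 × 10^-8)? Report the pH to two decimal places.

HOCl ⇌ OCl- + H+
Ka = [H+]²/(0.00024 − [H+]) = 3.2 × 10^-8
Assume [H+] ≪ 0.00024: [H+] ≈ √(3.2 × 10^-8 × 0.00024) = 2.77 × 10^-6 M
Check: 1.2% ionized — well under 5%, approximation valid.
pH = −log[H+] = −log(2.77 × 10^-6) = 5.56

pH = 5.56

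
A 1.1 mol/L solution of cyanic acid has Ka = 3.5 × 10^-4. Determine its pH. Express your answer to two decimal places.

pH = 1.71

HOCN ⇌ OCN- + H+
Ka = [H+]²/(1.1 − [H+]) = 3.5 × 10^-4
Since Ka ≪ C₀, [H+] ≈ √(Ka·C₀) = 1.96 × 10^-2 M.
pH = −log[H+] = −log(1.96 × 10^-2) = 1.71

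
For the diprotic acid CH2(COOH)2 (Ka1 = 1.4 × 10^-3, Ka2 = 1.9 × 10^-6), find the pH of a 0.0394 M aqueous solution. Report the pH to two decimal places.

pH = 2.17

Since Ka1 ≫ Ka2, the first ionization dominates [H+].
Ka1 = x²/(0.0394 − x) = 1.4 × 10^-3
Solving the quadratic: x = (−Ka1 + √(Ka1² + 4·Ka1·C₀))/2 = 6.76 × 10^-3 M
pH = −log(6.76 × 10^-3) = 2.17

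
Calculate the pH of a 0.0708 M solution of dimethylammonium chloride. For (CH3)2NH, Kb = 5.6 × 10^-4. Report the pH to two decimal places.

(CH3)2NH2+ is the conjugate acid of the weak base (CH3)2NH.
Ka = Kw/Kb = 1.0×10^-14 / 5.6 × 10^-4 = 1.79 × 10^-11
Ka = x²/(0.0708 − x) = 1.79 × 10^-11
Assume x ≪ 0.0708: x ≈ √(1.79 × 10^-11 × 0.0708) = 1.13 × 10^-6 M
(x/C₀ = 0.0016% < 5%, so the approximation holds.)
pH = −log[H+] = −log(1.13 × 10^-6) = 5.95

pH = 5.95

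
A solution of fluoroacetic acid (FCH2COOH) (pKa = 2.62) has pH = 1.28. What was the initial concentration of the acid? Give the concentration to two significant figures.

C₀ = 1.2 M

[H+] = 10^(-1.28) = 5.25 × 10^-2 M = x
Ka = 10^(−2.62) = 2.40 × 10^-3
Ka = x²/(C₀ − x) ⇒ C₀ = x + x²/Ka
C₀ = 5.25 × 10^-2 + (5.25 × 10^-2)²/(2.40 × 10^-3) = 1.20 M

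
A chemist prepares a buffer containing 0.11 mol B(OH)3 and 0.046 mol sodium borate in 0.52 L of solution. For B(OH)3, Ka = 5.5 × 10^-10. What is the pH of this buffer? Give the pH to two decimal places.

pKa = −log(5.5 × 10^-10) = 9.260
Henderson–Hasselbalch: pH = pKa + log([B(OH)4-]/[B(OH)3]) = 9.260 + log(0.046/0.11)
pH = 9.260 + (-0.379) = 8.88

pH = 8.88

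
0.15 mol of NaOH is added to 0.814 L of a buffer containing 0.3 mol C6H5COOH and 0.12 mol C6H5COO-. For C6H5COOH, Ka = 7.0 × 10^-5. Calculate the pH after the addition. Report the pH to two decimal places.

pH = 4.41

OH- converts C6H5COOH to C6H5COO-: C6H5COOH → 0.15 mol, C6H5COO- → 0.27 mol.
pKa = −log(7.0 × 10^-5) = 4.155
Henderson–Hasselbalch with mole ratio 0.27/0.15: pH = 4.155 + (+0.255)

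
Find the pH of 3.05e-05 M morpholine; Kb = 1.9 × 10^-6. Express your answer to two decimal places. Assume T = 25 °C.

pH = 8.83

C4H8ONH + H2O ⇌ C4H8ONH2+ + OH-
Kb = [OH-]²/(3.05e-05 − [OH-]) = 1.9 × 10^-6
The 5% rule fails; solving [OH-]² + Kb·[OH-] − Kb·C₀ = 0 exactly:
[OH-] = (−Kb + √(Kb² + 4·Kb·C₀))/2 = 6.72 × 10^-6 M
pOH = 5.17, so pH = 14.00 − pOH = 8.83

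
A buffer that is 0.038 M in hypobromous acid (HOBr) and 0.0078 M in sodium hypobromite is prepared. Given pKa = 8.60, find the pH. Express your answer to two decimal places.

Henderson–Hasselbalch: pH = pKa + log([OBr-]/[HOBr]) = 8.60 + log(0.0078/0.038)
pH = 8.60 + (-0.688) = 7.91

pH = 7.91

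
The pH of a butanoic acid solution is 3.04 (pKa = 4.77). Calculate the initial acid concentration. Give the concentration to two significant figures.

C₀ = 5.0 × 10^-2 M

[H+] = 10^(-3.04) = 9.12 × 10^-4 M = x
Ka = 10^(−4.77) = 1.70 × 10^-5
Ka = x²/(C₀ − x) ⇒ C₀ = x + x²/Ka
C₀ = 9.12 × 10^-4 + (9.12 × 10^-4)²/(1.70 × 10^-5) = 4.98 × 10^-2 M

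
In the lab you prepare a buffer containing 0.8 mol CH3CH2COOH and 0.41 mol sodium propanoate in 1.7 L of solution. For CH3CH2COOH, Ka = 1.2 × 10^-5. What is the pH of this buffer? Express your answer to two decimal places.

pKa = −log(1.2 × 10^-5) = 4.921
Using pH = pKa + log([base]/[acid]) with [base]/[acid] = 0.41/0.8:
pH = 4.921 + (-0.290) = 4.63

pH = 4.63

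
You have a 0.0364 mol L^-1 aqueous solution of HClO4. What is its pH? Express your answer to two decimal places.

pH = 1.44

HClO4 is a strong acid and dissociates completely, so [H+] = 0.0364 M.
pH = -log(0.0364) = 1.44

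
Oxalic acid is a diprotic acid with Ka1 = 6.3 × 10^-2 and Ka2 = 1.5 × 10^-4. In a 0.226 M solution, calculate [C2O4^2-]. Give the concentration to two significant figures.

1.5 × 10^-4 M

First ionization gives [H+] ≈ [HC2O4-] = 9.19 × 10^-2 M.
Second step: Ka2 = [H+][C2O4^2-]/[HC2O4-] ≈ [C2O4^2-] (since [H+] ≈ [HC2O4-]).
So [C2O4^2-] ≈ Ka2.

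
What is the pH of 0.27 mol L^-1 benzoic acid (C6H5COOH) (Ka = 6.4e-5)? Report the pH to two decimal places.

pH = 2.38

C6H5COOH ⇌ C6H5COO- + H+
Ka = x²/(0.27 − x) = 6.4 × 10^-5
Neglecting x in the denominator: x = √(6.4 × 10^-5 × 0.27) = 4.16 × 10^-3 M
Check: 1.5% ionized — well under 5%, approximation valid.
pH = −log(4.16 × 10^-3) = 2.38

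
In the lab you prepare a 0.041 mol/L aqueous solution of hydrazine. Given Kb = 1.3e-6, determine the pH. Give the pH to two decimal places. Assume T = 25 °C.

N2H4 + H2O ⇌ N2H5+ + OH-
Kb = x²/(0.041 − x) = 1.3 × 10^-6
Assume x ≪ 0.041: x ≈ √(1.3 × 10^-6 × 0.041) = 2.31 × 10^-4 M
pOH = 3.64, so pH = 14.00 − pOH = 10.36

pH = 10.36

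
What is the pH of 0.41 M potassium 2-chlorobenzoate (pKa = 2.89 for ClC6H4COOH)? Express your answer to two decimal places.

ClC6H4COO- is the conjugate base of the weak acid ClC6H4COOH.
Ka = 10^(−2.89) = 1.29 × 10^-3
Kb = Kw/Ka = 1.0×10^-14 / 1.29 × 10^-3 = 7.75 × 10^-12
From the ICE table, Kb = [OH-]²/(0.41 − [OH-]) = 7.75 × 10^-12.
Assume [OH-] ≪ 0.41: [OH-] ≈ √(7.75 × 10^-12 × 0.41) = 1.78 × 10^-6 M
pOH = 5.75, so pH = 14.00 − pOH = 8.25

pH = 8.25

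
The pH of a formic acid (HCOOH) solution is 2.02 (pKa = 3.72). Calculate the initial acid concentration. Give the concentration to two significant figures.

[H+] = 10^(-2.02) = 9.55 × 10^-3 M = x
Ka = 10^(−3.72) = 1.91 × 10^-4
Ka = x²/(C₀ − x) ⇒ C₀ = x + x²/Ka
C₀ = 9.55 × 10^-3 + (9.55 × 10^-3)²/(1.91 × 10^-4) = 4.87 × 10^-1 M

C₀ = 4.9 × 10^-1 M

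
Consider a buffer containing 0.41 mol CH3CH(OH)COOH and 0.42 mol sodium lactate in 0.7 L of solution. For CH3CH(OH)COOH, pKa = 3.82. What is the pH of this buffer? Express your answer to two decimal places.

Using pH = pKa + log([base]/[acid]) with [base]/[acid] = 0.42/0.41:
pH = 3.82 + (+0.010) = 3.83

pH = 3.83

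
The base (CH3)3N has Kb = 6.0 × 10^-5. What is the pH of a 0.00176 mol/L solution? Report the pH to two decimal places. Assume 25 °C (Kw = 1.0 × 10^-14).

(CH3)3N + H2O ⇌ (CH3)3NH+ + OH-
From the ICE table, Kb = [OH-]²/(0.00176 − [OH-]) = 6.0 × 10^-5.
The 5% rule fails; solving [OH-]² + Kb·[OH-] − Kb·C₀ = 0 exactly:
[OH-] = [−6e-05 + √(6e-05² + 4.22e-07)]/2 = 2.96 × 10^-4 M
pOH = −log(2.96 × 10^-4) = 3.53; pH = 14.00 − 3.53 = 10.47

pH = 10.47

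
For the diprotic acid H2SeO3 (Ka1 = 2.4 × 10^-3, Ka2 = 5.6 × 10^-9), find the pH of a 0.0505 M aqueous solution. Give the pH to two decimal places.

Since Ka1 ≫ Ka2, the first ionization dominates [H+].
Ka1 = x²/(0.0505 − x) = 2.4 × 10^-3
Solving the quadratic: x = (−Ka1 + √(Ka1² + 4·Ka1·C₀))/2 = 9.87 × 10^-3 M
pH = −log(9.87 × 10^-3) = 2.01

pH = 2.01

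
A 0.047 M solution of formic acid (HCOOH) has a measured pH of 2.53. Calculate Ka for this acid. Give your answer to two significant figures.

Ka = 2.0 × 10^-4

[H+] = 10^(-2.53) = 2.95 × 10^-3 M
At equilibrium [HA] = 0.047 − 2.95 × 10^-3 = 4.40 × 10^-2 M
Ka = [H+][A-]/[HA] = (2.95 × 10^-3)² / 4.40 × 10^-2 = 2.0 × 10^-4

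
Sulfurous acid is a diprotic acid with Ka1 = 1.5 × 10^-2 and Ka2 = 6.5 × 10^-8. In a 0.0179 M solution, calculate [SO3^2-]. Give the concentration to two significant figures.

First ionization gives [H+] ≈ [HSO3-] = 1.05 × 10^-2 M.
Second step: Ka2 = [H+][SO3^2-]/[HSO3-] ≈ [SO3^2-] (since [H+] ≈ [HSO3-]).
So [SO3^2-] ≈ Ka2.

6.5 × 10^-8 M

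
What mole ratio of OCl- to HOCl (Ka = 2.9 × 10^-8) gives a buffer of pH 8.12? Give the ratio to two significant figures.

pKa = -log(2.9 × 10^-8) = 7.538
pH = pKa + log(r) ⇒ log(r) = 8.12 − 7.538 = +0.582
r = [OCl-]/[HOCl] = 10^(+0.582) = 3.82

ratio = 3.8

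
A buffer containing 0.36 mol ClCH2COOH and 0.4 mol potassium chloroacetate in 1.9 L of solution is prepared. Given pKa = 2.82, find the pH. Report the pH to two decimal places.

Using pH = pKa + log([base]/[acid]) with [base]/[acid] = 0.4/0.36:
pH = 2.82 + (+0.046) = 2.87

pH = 2.87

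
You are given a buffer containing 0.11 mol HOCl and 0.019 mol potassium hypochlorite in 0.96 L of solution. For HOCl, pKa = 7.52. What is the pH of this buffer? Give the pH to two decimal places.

Using pH = pKa + log([base]/[acid]) with [base]/[acid] = 0.019/0.11:
pH = 7.52 + (-0.763) = 6.76

pH = 6.76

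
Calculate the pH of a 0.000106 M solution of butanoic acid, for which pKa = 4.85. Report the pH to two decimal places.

pH = 4.49

CH3(CH2)2COOH ⇌ CH3(CH2)2COO- + H+
Ka = 10^(−4.85) = 1.41 × 10^-5
Ka = [H+]²/(0.000106 − [H+]) = 1.41 × 10^-5
[H+] is not negligible relative to C₀; solve [H+]² + 1.41e-05·[H+] − 1.49e-09 = 0.
[H+] = (−Ka + √(Ka² + 4·Ka·C₀))/2 = 3.22 × 10^-5 M
pH = −log(3.22 × 10^-5) = 4.49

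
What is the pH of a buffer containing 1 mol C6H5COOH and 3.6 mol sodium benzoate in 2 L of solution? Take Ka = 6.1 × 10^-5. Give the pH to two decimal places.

pKa = −log(6.1 × 10^-5) = 4.215
Henderson–Hasselbalch: pH = pKa + log([C6H5COO-]/[C6H5COOH]) = 4.215 + log(3.6/1)
pH = 4.215 + (+0.556) = 4.77

pH = 4.77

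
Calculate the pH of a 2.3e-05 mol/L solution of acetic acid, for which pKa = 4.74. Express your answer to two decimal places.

pH = 4.88

CH3COOH ⇌ CH3COO- + H+
Ka = 10^(−4.74) = 1.82 × 10^-5
Ka = x²/(2.3e-05 − x) = 1.82 × 10^-5
Here C₀/Ka ≈ 1.26, so the small-x approximation fails. Use the quadratic:
x = [−1.82e-05 + √(1.82e-05² + 1.67e-09)]/2 = 1.33 × 10^-5 M
pH = −log[H+] = −log(1.33 × 10^-5) = 4.88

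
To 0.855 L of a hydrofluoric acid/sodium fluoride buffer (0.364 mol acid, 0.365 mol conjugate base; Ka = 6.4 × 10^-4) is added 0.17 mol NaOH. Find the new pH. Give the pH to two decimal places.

pH = 3.63

OH- converts HF to F-: HF → 0.194 mol, F- → 0.535 mol.
pKa = −log(6.4 × 10^-4) = 3.194
pH = pKa + log(n_F-/n_HF) = 3.194 + log(0.535/0.194) = 3.194 + (+0.441)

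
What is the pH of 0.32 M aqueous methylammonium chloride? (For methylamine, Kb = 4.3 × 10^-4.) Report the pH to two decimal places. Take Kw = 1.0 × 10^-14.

pH = 5.56

CH3NH3+ is the conjugate acid of the weak base CH3NH2.
Ka = Kw/Kb = 1.0×10^-14 / 4.3 × 10^-4 = 2.33 × 10^-11
From the ICE table, Ka = x²/(0.32 − x) = 2.33 × 10^-11.
Since Ka ≪ C₀, x ≈ √(Ka·C₀) = 2.73 × 10^-6 M.
Check: 0.00085% ionized — well under 5%, approximation valid.
pH = −log(2.73 × 10^-6) = 5.56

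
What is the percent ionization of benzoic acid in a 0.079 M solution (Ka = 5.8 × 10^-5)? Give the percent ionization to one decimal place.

2.7%

C6H5COOH ⇌ C6H5COO- + H+; let x = [H+] at equilibrium.
x ≈ √(Ka·C₀) = √(5.8 × 10^-5 × 0.079) = 2.14 × 10^-3 M
% ionization = x/C₀ × 100% = 2.14 × 10^-3/0.079 × 100% = 2.7%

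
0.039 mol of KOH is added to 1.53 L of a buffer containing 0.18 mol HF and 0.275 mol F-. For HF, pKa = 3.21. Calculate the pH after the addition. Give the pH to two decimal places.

pH = 3.56

After neutralization: n(HF) = 0.141 mol, n(F-) = 0.314 mol.
Henderson–Hasselbalch with mole ratio 0.314/0.141: pH = 3.21 + (+0.348)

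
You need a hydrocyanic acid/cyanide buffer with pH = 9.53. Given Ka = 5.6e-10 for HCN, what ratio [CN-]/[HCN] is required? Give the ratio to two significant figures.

pKa = -log(5.6 × 10^-10) = 9.252
pH = pKa + log(r) ⇒ log(r) = 9.53 − 9.252 = +0.278
r = [CN-]/[HCN] = 10^(+0.278) = 1.9

ratio = 1.9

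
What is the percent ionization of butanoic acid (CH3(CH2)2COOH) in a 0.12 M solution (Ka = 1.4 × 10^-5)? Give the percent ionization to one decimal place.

1.1%

CH3(CH2)2COOH ⇌ CH3(CH2)2COO- + H+; let x = [H+] at equilibrium.
x ≈ √(Ka·C₀) = √(1.4 × 10^-5 × 0.12) = 1.30 × 10^-3 M
Fraction ionized = 1.30 × 10^-3 / 0.12 = 0.0108 → 1.1%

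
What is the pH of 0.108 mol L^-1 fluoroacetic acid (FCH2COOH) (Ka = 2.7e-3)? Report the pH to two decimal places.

pH = 1.80

FCH2COOH ⇌ FCH2COO- + H+
From the ICE table, Ka = [H+]²/(0.108 − [H+]) = 2.7 × 10^-3.
The 5% rule fails; solving [H+]² + Ka·[H+] − Ka·C₀ = 0 exactly:
[H+] = [−0.0027 + √(0.0027² + 0.00117)]/2 = 1.58 × 10^-2 M
pH = −log(1.58 × 10^-2) = 1.80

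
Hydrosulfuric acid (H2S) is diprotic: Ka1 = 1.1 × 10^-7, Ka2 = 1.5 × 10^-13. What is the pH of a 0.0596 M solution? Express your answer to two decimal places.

pH = 4.09

Since Ka1 ≫ Ka2, the first ionization dominates [H+].
Ka1 = x²/(0.0596 − x) = 1.1 × 10^-7
x ≈ √(1.1 × 10^-7 × 0.0596) = 8.10 × 10^-5 M
pH = −log(8.10 × 10^-5) = 4.09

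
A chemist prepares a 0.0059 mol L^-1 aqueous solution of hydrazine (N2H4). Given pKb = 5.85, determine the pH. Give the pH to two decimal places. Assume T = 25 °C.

N2H4 + H2O ⇌ N2H5+ + OH-
Kb = 10^(−5.85) = 1.41 × 10^-6
From the ICE table, Kb = [OH-]²/(0.0059 − [OH-]) = 1.41 × 10^-6.
Neglecting [OH-] in the denominator: [OH-] = √(1.41 × 10^-6 × 0.0059) = 9.12 × 10^-5 M
pOH = −log(9.12 × 10^-5) = 4.04; pH = 14.00 − 4.04 = 9.96

pH = 9.96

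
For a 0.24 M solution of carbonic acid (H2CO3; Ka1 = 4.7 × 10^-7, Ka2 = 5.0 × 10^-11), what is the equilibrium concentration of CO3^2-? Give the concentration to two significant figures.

5.0 × 10^-11 M

First ionization gives [H+] ≈ [HCO3-] = 3.36 × 10^-4 M.
Second step: Ka2 = [H+][CO3^2-]/[HCO3-] ≈ [CO3^2-] (since [H+] ≈ [HCO3-]).
So [CO3^2-] ≈ Ka2.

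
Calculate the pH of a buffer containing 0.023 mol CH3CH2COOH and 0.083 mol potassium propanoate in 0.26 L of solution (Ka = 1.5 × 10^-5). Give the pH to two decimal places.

pH = 5.38

pKa = −log(1.5 × 10^-5) = 4.824
Henderson–Hasselbalch: pH = pKa + log([CH3CH2COO-]/[CH3CH2COOH]) = 4.824 + log(0.083/0.023)
pH = 4.824 + (+0.557) = 5.38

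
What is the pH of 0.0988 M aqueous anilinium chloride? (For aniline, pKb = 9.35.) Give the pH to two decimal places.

C6H5NH3+ is the conjugate acid of the weak base C6H5NH2.
Kb = 10^(−9.35) = 4.47 × 10^-10
Ka = Kw/Kb = 1.0×10^-14 / 4.47 × 10^-10 = 2.24 × 10^-5
Ka = [H+]²/(0.0988 − [H+]) = 2.24 × 10^-5
Since Ka ≪ C₀, [H+] ≈ √(Ka·C₀) = 1.49 × 10^-3 M.
Check: 1.5% ionized — well under 5%, approximation valid.
pH = −log[H+] = −log(1.49 × 10^-3) = 2.83

pH = 2.83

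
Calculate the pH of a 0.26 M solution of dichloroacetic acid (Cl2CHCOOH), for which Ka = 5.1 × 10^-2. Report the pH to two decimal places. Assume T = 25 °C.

Cl2CHCOOH ⇌ Cl2CHCOO- + H+
Ka = [H+]²/(0.26 − [H+]) = 5.1 × 10^-2
[H+] is not negligible relative to C₀; solve [H+]² + 0.051·[H+] − 0.0133 = 0.
[H+] = (−Ka + √(Ka² + 4·Ka·C₀))/2 = 9.24 × 10^-2 M
pH = −log(9.24 × 10^-2) = 1.03

pH = 1.03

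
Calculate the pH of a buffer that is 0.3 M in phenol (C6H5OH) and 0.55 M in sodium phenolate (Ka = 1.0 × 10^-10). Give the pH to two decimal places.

pKa = −log(1.0 × 10^-10) = 10.000
pH = pKa + log([A⁻]/[HA]) = 10.000 + log(0.55/0.3)
pH = 10.000 + (+0.263) = 10.26

pH = 10.26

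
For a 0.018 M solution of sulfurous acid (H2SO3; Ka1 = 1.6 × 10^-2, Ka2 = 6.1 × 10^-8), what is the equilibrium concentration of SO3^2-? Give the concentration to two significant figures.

6.1 × 10^-8 M

First ionization gives [H+] ≈ [HSO3-] = 1.08 × 10^-2 M.
Second step: Ka2 = [H+][SO3^2-]/[HSO3-] ≈ [SO3^2-] (since [H+] ≈ [HSO3-]).
So [SO3^2-] ≈ Ka2.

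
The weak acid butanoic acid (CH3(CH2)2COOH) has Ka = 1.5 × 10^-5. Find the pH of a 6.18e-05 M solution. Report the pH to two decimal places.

pH = 4.62

CH3(CH2)2COOH ⇌ CH3(CH2)2COO- + H+
Ka = [H+]²/(6.18e-05 − [H+]) = 1.5 × 10^-5
[H+] is not negligible relative to C₀; solve [H+]² + 1.5e-05·[H+] − 9.27e-10 = 0.
[H+] = [−1.5e-05 + √(1.5e-05² + 3.71e-09)]/2 = 2.39 × 10^-5 M
pH = −log[H+] = −log(2.39 × 10^-5) = 4.62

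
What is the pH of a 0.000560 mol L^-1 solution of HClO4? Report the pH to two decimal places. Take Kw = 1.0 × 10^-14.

HClO4 is a strong acid and dissociates completely, so [H+] = 0.000560 M.
pH = -log(0.00056) = 3.25

pH = 3.25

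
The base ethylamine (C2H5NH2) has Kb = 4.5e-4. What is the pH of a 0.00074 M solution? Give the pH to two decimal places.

C2H5NH2 + H2O ⇌ C2H5NH3+ + OH-
Kb = [OH-]²/(0.00074 − [OH-]) = 4.5 × 10^-4
[OH-] is not negligible relative to C₀; solve [OH-]² + 0.00045·[OH-] − 3.33e-07 = 0.
[OH-] = [−0.00045 + √(0.00045² + 1.33e-06)]/2 = 3.94 × 10^-4 M
pOH = 3.40, so pH = 14.00 − pOH = 10.60

pH = 10.60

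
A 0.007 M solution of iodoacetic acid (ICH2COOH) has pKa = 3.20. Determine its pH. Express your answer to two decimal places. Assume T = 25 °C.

ICH2COOH ⇌ ICH2COO- + H+
Ka = 10^(−3.20) = 6.31 × 10^-4
Ka = [H+]²/(0.007 − [H+]) = 6.31 × 10^-4
The 5% rule fails; solving [H+]² + Ka·[H+] − Ka·C₀ = 0 exactly:
[H+] = (−Ka + √(Ka² + 4·Ka·C₀))/2 = 1.81 × 10^-3 M
pH = −log(1.81 × 10^-3) = 2.74

pH = 2.74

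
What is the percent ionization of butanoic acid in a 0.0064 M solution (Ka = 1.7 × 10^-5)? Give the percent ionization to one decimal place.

5.0%

CH3(CH2)2COOH ⇌ CH3(CH2)2COO- + H+; let x = [H+] at equilibrium.
Ka = x²/(C₀ − x); solving the quadratic gives x = 3.21 × 10^-4 M.
% ionization = x/C₀ × 100% = 3.21 × 10^-4/0.0064 × 100% = 5.0%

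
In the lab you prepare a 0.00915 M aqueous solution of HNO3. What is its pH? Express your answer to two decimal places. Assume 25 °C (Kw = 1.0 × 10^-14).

HNO3 is a strong acid and dissociates completely, so [H+] = 0.00915 M.
pH = -log(0.00915) = 2.04

pH = 2.04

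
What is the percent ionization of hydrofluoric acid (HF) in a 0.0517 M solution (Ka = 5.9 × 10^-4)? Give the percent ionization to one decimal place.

HF ⇌ F- + H+; let x = [H+] at equilibrium.
Solve x² + 0.00059x − 3.05e-05 = 0 → x = 5.24 × 10^-3 M
Fraction ionized = 5.24 × 10^-3 / 0.0517 = 0.1014 → 10.1%

10.1%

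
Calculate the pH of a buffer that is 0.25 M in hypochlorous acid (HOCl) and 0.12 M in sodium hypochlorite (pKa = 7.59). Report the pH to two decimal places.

pH = 7.27

Using pH = pKa + log([base]/[acid]) with [base]/[acid] = 0.12/0.25:
pH = 7.59 + (-0.319) = 7.27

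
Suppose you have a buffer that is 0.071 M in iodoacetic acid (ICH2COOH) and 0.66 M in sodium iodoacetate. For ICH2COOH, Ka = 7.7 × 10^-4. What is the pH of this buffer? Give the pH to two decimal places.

pH = 4.08

pKa = −log(7.7 × 10^-4) = 3.114
Using pH = pKa + log([base]/[acid]) with [base]/[acid] = 0.66/0.071:
pH = 3.114 + (+0.968) = 4.08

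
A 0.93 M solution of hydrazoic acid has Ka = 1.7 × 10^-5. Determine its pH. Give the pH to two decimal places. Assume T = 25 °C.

HN3 ⇌ N3- + H+
Ka = [H+]²/(0.93 − [H+]) = 1.7 × 10^-5
Since Ka ≪ C₀, [H+] ≈ √(Ka·C₀) = 3.98 × 10^-3 M.
([H+]/C₀ = 0.43% < 5%, so the approximation holds.)
pH = −log[H+] = −log(3.98 × 10^-3) = 2.40

pH = 2.40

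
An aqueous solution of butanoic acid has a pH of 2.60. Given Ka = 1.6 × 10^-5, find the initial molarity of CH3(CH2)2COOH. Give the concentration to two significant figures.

[H+] = 10^(-2.60) = 2.51 × 10^-3 M = x
Ka = x²/(C₀ − x) ⇒ C₀ = x + x²/Ka
C₀ = 2.51 × 10^-3 + (2.51 × 10^-3)²/(1.6 × 10^-5) = 3.96 × 10^-1 M

C₀ = 4.0 × 10^-1 M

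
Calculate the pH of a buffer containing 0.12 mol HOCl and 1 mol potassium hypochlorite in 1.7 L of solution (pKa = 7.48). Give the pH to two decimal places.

pH = pKa + log([A⁻]/[HA]) = 7.48 + log(1/0.12)
pH = 7.48 + (+0.921) = 8.40

pH = 8.40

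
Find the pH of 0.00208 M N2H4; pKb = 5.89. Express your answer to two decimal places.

N2H4 + H2O ⇌ N2H5+ + OH-
Kb = 10^(−5.89) = 1.29 × 10^-6
Let x = [OH-] at equilibrium. Kb = x²/(0.00208 − x).
Assume x ≪ 0.00208: x ≈ √(1.29 × 10^-6 × 0.00208) = 5.18 × 10^-5 M
pOH = −log(5.18 × 10^-5) = 4.29; pH = 14.00 − 4.29 = 9.71

pH = 9.71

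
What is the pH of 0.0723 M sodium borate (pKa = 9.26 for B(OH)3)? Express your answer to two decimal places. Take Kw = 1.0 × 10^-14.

pH = 11.06

B(OH)4- is the conjugate base of the weak acid B(OH)3.
Ka = 10^(−9.26) = 5.50 × 10^-10
Kb = Kw/Ka = 1.0×10^-14 / 5.50 × 10^-10 = 1.82 × 10^-5
Let x = [OH-] at equilibrium. Kb = x²/(0.0723 − x).
Assume x ≪ 0.0723: x ≈ √(1.82 × 10^-5 × 0.0723) = 1.15 × 10^-3 M
pOH = 2.94, so pH = 14.00 − pOH = 11.06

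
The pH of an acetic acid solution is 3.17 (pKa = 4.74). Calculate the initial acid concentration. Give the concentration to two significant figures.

C₀ = 2.6 × 10^-2 M

[H+] = 10^(-3.17) = 6.76 × 10^-4 M = x
Ka = 10^(−4.74) = 1.82 × 10^-5
Ka = x²/(C₀ − x) ⇒ C₀ = x + x²/Ka
C₀ = 6.76 × 10^-4 + (6.76 × 10^-4)²/(1.82 × 10^-5) = 2.58 × 10^-2 M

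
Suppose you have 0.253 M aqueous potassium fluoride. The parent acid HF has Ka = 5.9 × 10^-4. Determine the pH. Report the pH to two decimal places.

F- is the conjugate base of the weak acid HF.
Kb = Kw/Ka = 1.0×10^-14 / 5.9 × 10^-4 = 1.69 × 10^-11
Let x = [OH-] at equilibrium. Kb = x²/(0.253 − x).
Neglecting x in the denominator: x = √(1.69 × 10^-11 × 0.253) = 2.07 × 10^-6 M
pOH = −log(2.07 × 10^-6) = 5.68; pH = 14.00 − 5.68 = 8.32

pH = 8.32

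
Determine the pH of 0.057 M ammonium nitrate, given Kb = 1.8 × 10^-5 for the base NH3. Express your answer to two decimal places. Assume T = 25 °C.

NH4+ is the conjugate acid of the weak base NH3.
Ka = Kw/Kb = 1.0×10^-14 / 1.8 × 10^-5 = 5.56 × 10^-10
From the ICE table, Ka = [H+]²/(0.057 − [H+]) = 5.56 × 10^-10.
Assume [H+] ≪ 0.057: [H+] ≈ √(5.56 × 10^-10 × 0.057) = 5.63 × 10^-6 M
([H+]/C₀ = 0.0099% < 5%, so the approximation holds.)
pH = −log[H+] = −log(5.63 × 10^-6) = 5.25

pH = 5.25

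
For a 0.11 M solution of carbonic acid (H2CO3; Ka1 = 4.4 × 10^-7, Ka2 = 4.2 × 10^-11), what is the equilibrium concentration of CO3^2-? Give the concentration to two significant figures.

First ionization gives [H+] ≈ [HCO3-] = 2.20 × 10^-4 M.
Second step: Ka2 = [H+][CO3^2-]/[HCO3-] ≈ [CO3^2-] (since [H+] ≈ [HCO3-]).
So [CO3^2-] ≈ Ka2.

4.2 × 10^-11 M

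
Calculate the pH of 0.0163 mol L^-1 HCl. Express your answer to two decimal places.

HCl is a strong acid and dissociates completely, so [H+] = 0.0163 M.
pH = -log(0.0163) = 1.79

pH = 1.79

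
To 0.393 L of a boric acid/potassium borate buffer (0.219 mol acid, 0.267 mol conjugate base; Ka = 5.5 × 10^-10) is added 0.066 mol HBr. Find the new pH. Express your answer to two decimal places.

pH = 9.11

After neutralization: n(B(OH)3) = 0.285 mol, n(B(OH)4-) = 0.201 mol.
pKa = −log(5.5 × 10^-10) = 9.260
pH = pKa + log(n_B(OH)4-/n_B(OH)3) = 9.260 + log(0.201/0.285) = 9.260 + (-0.152)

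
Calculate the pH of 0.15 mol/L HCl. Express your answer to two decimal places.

HCl is a strong acid and dissociates completely, so [H+] = 0.15 M.
pH = -log(0.15) = 0.82

pH = 0.82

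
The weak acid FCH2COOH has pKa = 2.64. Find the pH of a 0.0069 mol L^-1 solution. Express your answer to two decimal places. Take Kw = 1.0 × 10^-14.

FCH2COOH ⇌ FCH2COO- + H+
Ka = 10^(−2.64) = 2.29 × 10^-3
Ka = [H+]²/(0.0069 − [H+]) = 2.29 × 10^-3
[H+] is not negligible relative to C₀; solve [H+]² + 0.00229·[H+] − 1.58e-05 = 0.
[H+] = [−0.00229 + √(0.00229² + 6.32e-05)]/2 = 2.99 × 10^-3 M
pH = −log[H+] = −log(2.99 × 10^-3) = 2.52

pH = 2.52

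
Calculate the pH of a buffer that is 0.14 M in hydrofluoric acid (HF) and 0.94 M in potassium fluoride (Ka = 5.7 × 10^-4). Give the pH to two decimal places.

pH = 4.07

pKa = −log(5.7 × 10^-4) = 3.244
Henderson–Hasselbalch: pH = pKa + log([F-]/[HF]) = 3.244 + log(0.94/0.14)
pH = 3.244 + (+0.827) = 4.07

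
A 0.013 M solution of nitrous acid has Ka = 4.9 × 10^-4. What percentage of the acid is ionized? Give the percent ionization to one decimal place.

17.6%

HNO2 ⇌ NO2- + H+; let x = [H+] at equilibrium.
Solve x² + 0.00049x − 6.37e-06 = 0 → x = 2.29 × 10^-3 M
Fraction ionized = 2.29 × 10^-3 / 0.013 = 0.1762 → 17.6%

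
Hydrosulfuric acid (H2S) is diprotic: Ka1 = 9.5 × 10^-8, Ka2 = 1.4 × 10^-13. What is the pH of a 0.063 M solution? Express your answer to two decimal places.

Ka1 ≫ Ka2, so treat the first dissociation as the only significant source of H+.
Ka1 = x²/(0.063 − x) = 9.5 × 10^-8
x ≈ √(9.5 × 10^-8 × 0.063) = 7.74 × 10^-5 M
pH = −log(7.74 × 10^-5) = 4.11

pH = 4.11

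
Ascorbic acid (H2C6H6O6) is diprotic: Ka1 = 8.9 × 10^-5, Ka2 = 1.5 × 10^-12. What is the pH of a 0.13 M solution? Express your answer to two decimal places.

Ka1 ≫ Ka2, so treat the first dissociation as the only significant source of H+.
Ka1 = x²/(0.13 − x) = 8.9 × 10^-5
x ≈ √(8.9 × 10^-5 × 0.13) = 3.40 × 10^-3 M
pH = −log(3.40 × 10^-3) = 2.47

pH = 2.47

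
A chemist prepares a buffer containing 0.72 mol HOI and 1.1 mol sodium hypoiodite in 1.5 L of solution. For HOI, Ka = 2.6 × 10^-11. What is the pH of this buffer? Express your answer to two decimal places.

pKa = −log(2.6 × 10^-11) = 10.585
Henderson–Hasselbalch: pH = pKa + log([OI-]/[HOI]) = 10.585 + log(1.1/0.72)
pH = 10.585 + (+0.184) = 10.77

pH = 10.77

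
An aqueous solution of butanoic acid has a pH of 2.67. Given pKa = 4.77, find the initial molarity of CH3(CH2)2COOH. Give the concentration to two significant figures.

C₀ = 2.7 × 10^-1 M

[H+] = 10^(-2.67) = 2.14 × 10^-3 M = x
Ka = 10^(−4.77) = 1.70 × 10^-5
Ka = x²/(C₀ − x) ⇒ C₀ = x + x²/Ka
C₀ = 2.14 × 10^-3 + (2.14 × 10^-3)²/(1.70 × 10^-5) = 2.72 × 10^-1 M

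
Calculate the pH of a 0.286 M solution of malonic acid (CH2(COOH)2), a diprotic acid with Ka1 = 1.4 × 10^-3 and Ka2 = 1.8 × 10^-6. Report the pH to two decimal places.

Since Ka1 ≫ Ka2, the first ionization dominates [H+].
Ka1 = x²/(0.286 − x) = 1.4 × 10^-3
Solving the quadratic: x = (−Ka1 + √(Ka1² + 4·Ka1·C₀))/2 = 1.93 × 10^-2 M
pH = −log(1.93 × 10^-2) = 1.71

pH = 1.71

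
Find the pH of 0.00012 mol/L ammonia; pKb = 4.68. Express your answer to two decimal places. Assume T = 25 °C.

NH3 + H2O ⇌ NH4+ + OH-
Kb = 10^(−4.68) = 2.09 × 10^-5
Let x = [OH-] at equilibrium. Kb = x²/(0.00012 − x).
Here C₀/Kb ≈ 5.74, so the small-x approximation fails. Use the quadratic:
x = [−2.09e-05 + √(2.09e-05² + 1e-08)]/2 = 4.07 × 10^-5 M
pOH = −log(4.07 × 10^-5) = 4.39; pH = 14.00 − 4.39 = 9.61

pH = 9.61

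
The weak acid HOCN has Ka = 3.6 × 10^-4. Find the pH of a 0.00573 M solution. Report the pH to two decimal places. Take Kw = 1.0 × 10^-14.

HOCN ⇌ OCN- + H+
Ka = x²/(0.00573 − x) = 3.6 × 10^-4
x is not negligible relative to C₀; solve x² + 0.00036·x − 2.06e-06 = 0.
x = [−0.00036 + √(0.00036² + 8.25e-06)]/2 = 1.27 × 10^-3 M
pH = −log(1.27 × 10^-3) = 2.90

pH = 2.90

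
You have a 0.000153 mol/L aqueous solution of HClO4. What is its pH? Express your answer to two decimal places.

pH = 3.82

HClO4 is a strong acid and dissociates completely, so [H+] = 0.000153 M.
pH = -log(0.000153) = 3.82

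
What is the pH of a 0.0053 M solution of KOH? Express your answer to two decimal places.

pH = 11.72

KOH is a strong base; [OH-] = 0.0053 M.
pOH = -log(0.0053) = 2.28
pH = 14.00 - 2.28 = 11.72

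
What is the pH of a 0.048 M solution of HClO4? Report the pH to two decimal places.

HClO4 is a strong acid and dissociates completely, so [H+] = 0.048 M.
pH = -log(0.048) = 1.32

pH = 1.32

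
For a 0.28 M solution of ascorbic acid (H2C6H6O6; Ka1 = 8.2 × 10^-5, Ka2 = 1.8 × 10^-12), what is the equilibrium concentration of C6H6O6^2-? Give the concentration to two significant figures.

First ionization gives [H+] ≈ [HC6H6O6-] = 4.79 × 10^-3 M.
Second step: Ka2 = [H+][C6H6O6^2-]/[HC6H6O6-] ≈ [C6H6O6^2-] (since [H+] ≈ [HC6H6O6-]).
So [C6H6O6^2-] ≈ Ka2.

1.8 × 10^-12 M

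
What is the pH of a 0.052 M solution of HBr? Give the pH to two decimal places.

pH = 1.28

HBr is a strong acid and dissociates completely, so [H+] = 0.052 M.
pH = -log(0.052) = 1.28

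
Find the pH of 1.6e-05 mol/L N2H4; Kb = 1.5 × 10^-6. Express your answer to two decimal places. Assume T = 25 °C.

N2H4 + H2O ⇌ N2H5+ + OH-
From the ICE table, Kb = [OH-]²/(1.6e-05 − [OH-]) = 1.5 × 10^-6.
[OH-] is not negligible relative to C₀; solve [OH-]² + 1.5e-06·[OH-] − 2.4e-11 = 0.
[OH-] = [−1.5e-06 + √(1.5e-06² + 9.6e-11)]/2 = 4.21 × 10^-6 M
pOH = 5.38, so pH = 14.00 − pOH = 8.62

pH = 8.62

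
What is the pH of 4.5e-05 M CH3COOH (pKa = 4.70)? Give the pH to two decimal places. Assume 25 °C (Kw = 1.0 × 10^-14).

pH = 4.67

CH3COOH ⇌ CH3COO- + H+
Ka = 10^(−4.70) = 2.00 × 10^-5
Ka = [H+]²/(4.5e-05 − [H+]) = 2.00 × 10^-5
The 5% rule fails; solving [H+]² + Ka·[H+] − Ka·C₀ = 0 exactly:
[H+] = (−Ka + √(Ka² + 4·Ka·C₀))/2 = 2.16 × 10^-5 M
pH = −log[H+] = −log(2.16 × 10^-5) = 4.67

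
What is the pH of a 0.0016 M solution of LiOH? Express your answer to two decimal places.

LiOH is a strong base; [OH-] = 0.0016 M.
pOH = -log(0.0016) = 2.80
pH = 14.00 - 2.80 = 11.20

pH = 11.20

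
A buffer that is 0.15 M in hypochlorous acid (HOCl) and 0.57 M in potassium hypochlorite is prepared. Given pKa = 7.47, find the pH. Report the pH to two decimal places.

pH = 8.05

Henderson–Hasselbalch: pH = pKa + log([OCl-]/[HOCl]) = 7.47 + log(0.57/0.15)
pH = 7.47 + (+0.580) = 8.05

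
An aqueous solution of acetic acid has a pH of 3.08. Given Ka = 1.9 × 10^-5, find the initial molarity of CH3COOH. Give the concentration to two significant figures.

[H+] = 10^(-3.08) = 8.32 × 10^-4 M = x
Ka = x²/(C₀ − x) ⇒ C₀ = x + x²/Ka
C₀ = 8.32 × 10^-4 + (8.32 × 10^-4)²/(1.9 × 10^-5) = 3.73 × 10^-2 M

C₀ = 3.7 × 10^-2 M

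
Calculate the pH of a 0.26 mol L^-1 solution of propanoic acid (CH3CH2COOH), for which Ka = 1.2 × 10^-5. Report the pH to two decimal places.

pH = 2.75

CH3CH2COOH ⇌ CH3CH2COO- + H+
From the ICE table, Ka = [H+]²/(0.26 − [H+]) = 1.2 × 10^-5.
Neglecting [H+] in the denominator: [H+] = √(1.2 × 10^-5 × 0.26) = 1.77 × 10^-3 M
Check: 0.68% ionized — well under 5%, approximation valid.
pH = −log(1.77 × 10^-3) = 2.75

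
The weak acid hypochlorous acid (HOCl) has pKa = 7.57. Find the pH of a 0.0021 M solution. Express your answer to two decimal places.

HOCl ⇌ OCl- + H+
Ka = 10^(−7.57) = 2.69 × 10^-8
Ka = [H+]²/(0.0021 − [H+]) = 2.69 × 10^-8
Since Ka ≪ C₀, [H+] ≈ √(Ka·C₀) = 7.52 × 10^-6 M.
pH = −log[H+] = −log(7.52 × 10^-6) = 5.12

pH = 5.12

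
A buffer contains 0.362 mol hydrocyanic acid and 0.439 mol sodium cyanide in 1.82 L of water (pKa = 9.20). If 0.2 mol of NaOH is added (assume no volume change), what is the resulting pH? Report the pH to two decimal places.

pH = 9.80

OH- converts HCN to CN-: HCN → 0.162 mol, CN- → 0.639 mol.
Henderson–Hasselbalch with mole ratio 0.639/0.162: pH = 9.20 + (+0.596)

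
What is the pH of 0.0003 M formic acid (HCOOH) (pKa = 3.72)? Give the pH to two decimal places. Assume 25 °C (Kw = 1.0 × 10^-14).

pH = 3.79

HCOOH ⇌ HCOO- + H+
Ka = 10^(−3.72) = 1.91 × 10^-4
Ka = [H+]²/(0.0003 − [H+]) = 1.91 × 10^-4
Here C₀/Ka ≈ 1.57, so the small-[H+] approximation fails. Use the quadratic:
[H+] = (−Ka + √(Ka² + 4·Ka·C₀))/2 = 1.62 × 10^-4 M
pH = −log(1.62 × 10^-4) = 3.79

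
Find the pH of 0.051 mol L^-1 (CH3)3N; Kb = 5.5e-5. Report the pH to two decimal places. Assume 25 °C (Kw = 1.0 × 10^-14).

pH = 11.22

(CH3)3N + H2O ⇌ (CH3)3NH+ + OH-
Kb = x²/(0.051 − x) = 5.5 × 10^-5
Neglecting x in the denominator: x = √(5.5 × 10^-5 × 0.051) = 1.67 × 10^-3 M
Check: 3.3% ionized — well under 5%, approximation valid.
pOH = −log(1.67 × 10^-3) = 2.78; pH = 14.00 − 2.78 = 11.22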